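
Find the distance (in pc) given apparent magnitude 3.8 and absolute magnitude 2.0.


d = 10^((m - M + 5)/5) = 10^((3.8 - 2.0 + 5)/5) = 22.9087

22.9087 pc


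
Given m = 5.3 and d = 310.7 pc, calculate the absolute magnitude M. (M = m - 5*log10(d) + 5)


M = m - 5*log10(d) + 5 = 5.3 - 5*log10(310.7) + 5 = -2.1617

-2.1617


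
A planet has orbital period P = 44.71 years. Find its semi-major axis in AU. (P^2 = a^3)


a = P^(2/3) = 44.71^(2/3) = 12.5971

12.5971 AU


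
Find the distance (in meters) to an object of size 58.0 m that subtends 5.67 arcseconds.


D = size / theta_rad, theta_rad = 5.67 * pi/(180*3600) = 2.749e-05, D = 2.110e+06

2.110e+06 m


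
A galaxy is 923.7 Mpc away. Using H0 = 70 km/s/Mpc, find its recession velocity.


v = H0 * d = 70 * 923.7 = 64659.0

64659.0 km/s


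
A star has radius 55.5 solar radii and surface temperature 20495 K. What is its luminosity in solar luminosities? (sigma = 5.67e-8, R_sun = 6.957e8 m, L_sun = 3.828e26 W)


R = 55.5 * 6.957e8 m = 3.861135e+10 m. L = 4*pi*R^2*sigma*T^4 = 4*pi*(3.861135e+10)^2 * 5.67e-8 * 20495^4 = 1.874194187e+32 W. L/L_sun = 1.874194187e+32 / 3.828e26 = 489601.4072

489601.4072 L_sun


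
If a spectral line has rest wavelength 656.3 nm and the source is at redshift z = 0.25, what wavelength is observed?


lam_obs = lam_emit * (1 + z) = 656.3 * (1 + 0.25) = 820.375

820.375 nm


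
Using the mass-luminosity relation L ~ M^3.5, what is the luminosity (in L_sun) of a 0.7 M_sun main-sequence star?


L/L_sun = (M/M_sun)^3.5 = 0.7^3.5 = 0.287

0.287 L_sun


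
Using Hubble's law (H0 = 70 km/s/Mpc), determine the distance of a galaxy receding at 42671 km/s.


d = v / H0 = 42671 / 70 = 609.5857

609.5857 Mpc


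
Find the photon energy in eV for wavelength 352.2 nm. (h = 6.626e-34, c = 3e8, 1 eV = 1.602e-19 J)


E = hc/lambda = 6.626e-34 * 3e8 / 3.522e-07 = 5.644e-19 J = 3.5231 eV

3.5231 eV


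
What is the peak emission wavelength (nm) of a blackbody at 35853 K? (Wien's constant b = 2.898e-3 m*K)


lam_max = b / T = 2.898e-3 / 35853 = 8.083e-08 m = 80.8301 nm

80.8301 nm


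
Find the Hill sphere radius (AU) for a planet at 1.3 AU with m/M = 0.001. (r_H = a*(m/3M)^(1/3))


r_H = a * (m/3M)^(1/3) = 1.3 * (0.001/3)^(1/3) = 0.0901

0.0901 AU


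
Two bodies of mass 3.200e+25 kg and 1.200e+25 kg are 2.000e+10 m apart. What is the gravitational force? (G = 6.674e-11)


F = G*m1*m2/r^2 = 6.674e-11 * 3.200e+25 * 1.200e+25 / (2.000e+10)^2 = 6.674e-11 * 3.840e+50 / 4.000e+20 = 6.407e+19

6.407e+19 N


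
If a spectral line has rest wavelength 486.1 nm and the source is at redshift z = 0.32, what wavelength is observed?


lam_obs = lam_emit * (1 + z) = 486.1 * (1 + 0.32) = 641.652

641.652 nm


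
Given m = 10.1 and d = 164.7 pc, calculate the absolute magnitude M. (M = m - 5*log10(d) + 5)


M = m - 5*log10(d) + 5 = 10.1 - 5*log10(164.7) + 5 = 4.0165

4.0165


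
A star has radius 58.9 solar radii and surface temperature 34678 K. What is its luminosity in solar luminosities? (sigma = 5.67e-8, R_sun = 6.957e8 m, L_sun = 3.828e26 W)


R = 58.9 * 6.957e8 m = 4.097673e+10 m. L = 4*pi*R^2*sigma*T^4 = 4*pi*(4.097673e+10)^2 * 5.67e-8 * 34678^4 = 1.730149726e+33 W. L/L_sun = 1.730149726e+33 / 3.828e26 = 4.520e+06

4.520e+06 L_sun


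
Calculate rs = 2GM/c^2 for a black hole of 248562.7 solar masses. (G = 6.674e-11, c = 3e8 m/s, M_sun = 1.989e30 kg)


M = 248562.7 * 1.989e30 kg = 4.943912103e+35 kg. rs = 2GM/c^2 = 2 * 6.674e-11 * 4.943912103e+35 / (3e8)^2 = 7.332e+08

7.332e+08 m


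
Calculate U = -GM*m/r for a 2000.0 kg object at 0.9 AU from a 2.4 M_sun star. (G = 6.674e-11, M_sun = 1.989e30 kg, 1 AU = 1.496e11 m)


M = 2.4 * 1.989e30 kg = 4.7736e+30 kg; r = 0.9 AU * 1.496e11 m/AU = 1.3464e+11 m. U = -GM*m/r = -(6.674e-11 * 4.7736e+30 * 2000.0) / 1.3464e+11 = -4.732e+12

-4.732e+12 J


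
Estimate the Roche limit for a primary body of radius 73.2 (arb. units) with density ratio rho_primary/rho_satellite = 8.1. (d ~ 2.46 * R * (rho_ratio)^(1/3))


d_Roche = 2.46 * 73.2 * 8.1^(1/3) = 361.6384

361.6384


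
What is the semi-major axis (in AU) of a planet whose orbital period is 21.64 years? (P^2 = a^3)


a = P^(2/3) = 21.64^(2/3) = 7.7655

7.7655 AU


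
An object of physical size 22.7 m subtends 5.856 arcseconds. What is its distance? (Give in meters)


D = size / theta_rad, theta_rad = 5.856 * pi/(180*3600) = 2.839e-05, D = 799557.9067

799557.9067 m


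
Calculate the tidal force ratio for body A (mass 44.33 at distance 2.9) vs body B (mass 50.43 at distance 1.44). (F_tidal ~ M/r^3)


Ratio = (M1/r1^3) / (M2/r2^3) = (44.33/2.9^3) / (50.43/1.44^3) = 0.1076

0.1076


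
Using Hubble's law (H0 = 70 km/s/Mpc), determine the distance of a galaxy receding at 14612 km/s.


d = v / H0 = 14612 / 70 = 208.7429

208.7429 Mpc


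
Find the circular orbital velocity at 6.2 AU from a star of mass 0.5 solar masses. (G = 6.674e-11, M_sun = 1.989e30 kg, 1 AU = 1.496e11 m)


v = sqrt(GM/r) = sqrt(6.674e-11 * 9.945e+29 / 9.275e+11) = 8459.2888

8459.2888 m/s


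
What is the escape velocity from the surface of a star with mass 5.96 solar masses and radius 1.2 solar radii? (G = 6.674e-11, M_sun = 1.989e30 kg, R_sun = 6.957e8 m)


M = 5.96 * 1.989e30 kg = 1.185444e+31 kg; R = 1.2 * 6.957e8 m = 8.3484e+08 m. v_esc = sqrt(2GM/R) = sqrt(2 * 6.674e-11 * 1.185444e+31 / 8.3484e+08) = 1.377e+06

1.377e+06 m/s


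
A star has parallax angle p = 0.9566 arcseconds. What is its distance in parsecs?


d = 1/p = 1/0.9566 = 1.0454

1.0454 pc


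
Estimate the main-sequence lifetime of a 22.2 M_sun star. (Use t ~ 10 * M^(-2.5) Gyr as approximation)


t = 10 * M^(-2.5) = 10 * 22.2^(-2.5) = 0.0043

0.0043 Gyr


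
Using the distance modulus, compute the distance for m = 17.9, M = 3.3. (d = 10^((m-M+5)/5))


d = 10^((m - M + 5)/5) = 10^((17.9 - 3.3 + 5)/5) = 8317.6377

8317.6377 pc


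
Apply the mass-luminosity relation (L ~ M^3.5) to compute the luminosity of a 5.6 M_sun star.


L/L_sun = (M/M_sun)^3.5 = 5.6^3.5 = 415.5833

415.5833 L_sun


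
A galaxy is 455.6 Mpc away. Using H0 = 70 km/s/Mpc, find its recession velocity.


v = H0 * d = 70 * 455.6 = 31892.0

31892.0 km/s


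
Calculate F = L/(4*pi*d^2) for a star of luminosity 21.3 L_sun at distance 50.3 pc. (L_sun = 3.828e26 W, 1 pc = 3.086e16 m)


F = L / (4*pi*d^2) = 8.154e+27 / (4*pi*(1.552e+18)^2) = 2.693e-10

2.693e-10 W/m^2


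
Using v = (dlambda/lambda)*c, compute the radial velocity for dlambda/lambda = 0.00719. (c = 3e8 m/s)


v = (dlambda/lambda) * c = 0.00719 * 3e8 = 2.157e+06

2.157e+06 m/s


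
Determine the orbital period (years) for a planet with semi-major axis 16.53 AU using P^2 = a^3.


P = a^(3/2) = 16.53^1.5 = 67.2062

67.2062 years


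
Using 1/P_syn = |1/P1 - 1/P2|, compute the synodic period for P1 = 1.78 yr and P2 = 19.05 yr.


1/P_syn = |1/P1 - 1/P2| = |1/1.78 - 1/19.05| => P_syn = 1.9635

1.9635 years


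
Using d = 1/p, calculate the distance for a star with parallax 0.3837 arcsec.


d = 1/p = 1/0.3837 = 2.6062

2.6062 pc


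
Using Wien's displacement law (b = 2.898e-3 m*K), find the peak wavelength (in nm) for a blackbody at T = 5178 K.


lam_max = b / T = 2.898e-3 / 5178 = 5.597e-07 m = 559.6756 nm

559.6756 nm


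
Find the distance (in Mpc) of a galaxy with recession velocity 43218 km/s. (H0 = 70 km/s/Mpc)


d = v / H0 = 43218 / 70 = 617.4

617.4 Mpc


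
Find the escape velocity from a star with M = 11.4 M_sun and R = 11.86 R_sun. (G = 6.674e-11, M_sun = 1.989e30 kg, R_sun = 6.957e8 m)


M = 11.4 * 1.989e30 kg = 2.26746e+31 kg; R = 11.86 * 6.957e8 m = 8.251002e+09 m. v_esc = sqrt(2GM/R) = sqrt(2 * 6.674e-11 * 2.26746e+31 / 8.251002e+09) = 605653.9724

605653.9724 m/s


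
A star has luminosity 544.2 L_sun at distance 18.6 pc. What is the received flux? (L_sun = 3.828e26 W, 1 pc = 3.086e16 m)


F = L / (4*pi*d^2) = 2.083e+29 / (4*pi*(5.740e+17)^2) = 5.032e-08

5.032e-08 W/m^2


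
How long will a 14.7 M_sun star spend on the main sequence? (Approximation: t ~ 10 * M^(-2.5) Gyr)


t = 10 * M^(-2.5) = 10 * 14.7^(-2.5) = 0.0121

0.0121 Gyr


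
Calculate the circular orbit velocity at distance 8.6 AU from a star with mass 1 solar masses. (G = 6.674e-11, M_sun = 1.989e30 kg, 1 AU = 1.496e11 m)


v = sqrt(GM/r) = sqrt(6.674e-11 * 1.989e+30 / 1.287e+12) = 10157.7021

10157.7021 m/s


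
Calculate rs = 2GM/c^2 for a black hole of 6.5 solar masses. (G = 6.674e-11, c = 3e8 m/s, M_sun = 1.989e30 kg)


M = 6.5 * 1.989e30 kg = 1.29285e+31 kg. rs = 2GM/c^2 = 2 * 6.674e-11 * 1.29285e+31 / (3e8)^2 = 19174.402

19174.402 m


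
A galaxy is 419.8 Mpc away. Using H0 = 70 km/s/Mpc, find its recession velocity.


v = H0 * d = 70 * 419.8 = 29386.0

29386.0 km/s


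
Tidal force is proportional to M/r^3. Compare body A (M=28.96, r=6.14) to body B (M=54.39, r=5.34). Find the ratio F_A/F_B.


Ratio = (M1/r1^3) / (M2/r2^3) = (28.96/6.14^3) / (54.39/5.34^3) = 0.3503

0.3503


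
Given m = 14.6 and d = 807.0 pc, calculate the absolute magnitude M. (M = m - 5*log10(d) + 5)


M = m - 5*log10(d) + 5 = 14.6 - 5*log10(807.0) + 5 = 5.0656

5.0656


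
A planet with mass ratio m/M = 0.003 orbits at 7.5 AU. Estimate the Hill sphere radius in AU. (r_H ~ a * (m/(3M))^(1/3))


r_H = a * (m/3M)^(1/3) = 7.5 * (0.003/3)^(1/3) = 0.75

0.75 AU


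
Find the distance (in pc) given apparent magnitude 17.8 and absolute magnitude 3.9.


d = 10^((m - M + 5)/5) = 10^((17.8 - 3.9 + 5)/5) = 6025.5959

6025.5959 pc


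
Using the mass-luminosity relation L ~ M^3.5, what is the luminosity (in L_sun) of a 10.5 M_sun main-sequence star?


L/L_sun = (M/M_sun)^3.5 = 10.5^3.5 = 3751.1337

3751.1337 L_sun


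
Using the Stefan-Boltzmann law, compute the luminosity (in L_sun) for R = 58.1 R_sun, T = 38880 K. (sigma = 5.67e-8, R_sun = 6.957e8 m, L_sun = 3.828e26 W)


R = 58.1 * 6.957e8 m = 4.042017e+10 m. L = 4*pi*R^2*sigma*T^4 = 4*pi*(4.042017e+10)^2 * 5.67e-8 * 38880^4 = 2.660077069e+33 W. L/L_sun = 2.660077069e+33 / 3.828e26 = 6.949e+06

6.949e+06 L_sun


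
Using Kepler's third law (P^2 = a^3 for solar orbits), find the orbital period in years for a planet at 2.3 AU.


P = a^(3/2) = 2.3^1.5 = 3.4881

3.4881 years


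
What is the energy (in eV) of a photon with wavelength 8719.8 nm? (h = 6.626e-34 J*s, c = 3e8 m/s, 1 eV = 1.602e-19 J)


E = hc/lambda = 6.626e-34 * 3e8 / 8.720e-06 = 2.280e-20 J = 0.1423 eV

0.1423 eV


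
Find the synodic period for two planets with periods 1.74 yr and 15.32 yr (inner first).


1/P_syn = |1/P1 - 1/P2| = |1/1.74 - 1/15.32| => P_syn = 1.9629

1.9629 years


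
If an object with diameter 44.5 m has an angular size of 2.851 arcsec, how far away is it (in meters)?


D = size / theta_rad, theta_rad = 2.851 * pi/(180*3600) = 1.382e-05, D = 3.219e+06

3.219e+06 m


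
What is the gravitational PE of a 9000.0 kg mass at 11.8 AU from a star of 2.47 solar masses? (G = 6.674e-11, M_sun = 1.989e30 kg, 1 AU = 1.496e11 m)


M = 2.47 * 1.989e30 kg = 4.91283e+30 kg; r = 11.8 AU * 1.496e11 m/AU = 1.76528e+12 m. U = -GM*m/r = -(6.674e-11 * 4.91283e+30 * 9000.0) / 1.76528e+12 = -1.672e+12

-1.672e+12 J


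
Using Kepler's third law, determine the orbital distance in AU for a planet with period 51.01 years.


a = P^(2/3) = 51.01^(2/3) = 13.7542

13.7542 AU


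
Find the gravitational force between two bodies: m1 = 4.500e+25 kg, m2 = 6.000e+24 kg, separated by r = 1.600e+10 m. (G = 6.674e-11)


F = G*m1*m2/r^2 = 6.674e-11 * 4.500e+25 * 6.000e+24 / (1.600e+10)^2 = 6.674e-11 * 2.700e+50 / 2.560e+20 = 7.039e+19

7.039e+19 N


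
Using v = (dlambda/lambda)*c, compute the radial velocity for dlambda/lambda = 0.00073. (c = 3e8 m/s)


v = (dlambda/lambda) * c = 0.00073 * 3e8 = 219000.0

219000.0 m/s


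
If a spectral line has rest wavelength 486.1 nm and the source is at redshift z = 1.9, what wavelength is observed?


lam_obs = lam_emit * (1 + z) = 486.1 * (1 + 1.9) = 1409.69

1409.69 nm


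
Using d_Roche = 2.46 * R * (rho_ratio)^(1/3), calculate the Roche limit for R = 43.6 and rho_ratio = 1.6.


d_Roche = 2.46 * 43.6 * 1.6^(1/3) = 125.4474

125.4474


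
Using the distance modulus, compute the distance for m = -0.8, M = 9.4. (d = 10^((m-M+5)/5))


d = 10^((m - M + 5)/5) = 10^((-0.8 - 9.4 + 5)/5) = 0.0912

0.0912 pc


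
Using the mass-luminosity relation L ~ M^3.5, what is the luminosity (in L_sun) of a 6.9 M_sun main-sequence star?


L/L_sun = (M/M_sun)^3.5 = 6.9^3.5 = 862.9225

862.9225 L_sun


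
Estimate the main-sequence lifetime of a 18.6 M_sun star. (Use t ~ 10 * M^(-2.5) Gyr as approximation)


t = 10 * M^(-2.5) = 10 * 18.6^(-2.5) = 0.0067

0.0067 Gyr


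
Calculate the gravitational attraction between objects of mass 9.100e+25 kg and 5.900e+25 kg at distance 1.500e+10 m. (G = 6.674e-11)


F = G*m1*m2/r^2 = 6.674e-11 * 9.100e+25 * 5.900e+25 / (1.500e+10)^2 = 6.674e-11 * 5.369e+51 / 2.250e+20 = 1.593e+21

1.593e+21 N


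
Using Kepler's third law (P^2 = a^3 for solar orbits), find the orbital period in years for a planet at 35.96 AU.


P = a^(3/2) = 35.96^1.5 = 215.6401

215.6401 years


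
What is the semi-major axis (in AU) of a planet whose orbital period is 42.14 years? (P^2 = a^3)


a = P^(2/3) = 42.14^(2/3) = 12.1096

12.1096 AU


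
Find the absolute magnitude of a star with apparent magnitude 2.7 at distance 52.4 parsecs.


M = m - 5*log10(d) + 5 = 2.7 - 5*log10(52.4) + 5 = -0.8967

-0.8967


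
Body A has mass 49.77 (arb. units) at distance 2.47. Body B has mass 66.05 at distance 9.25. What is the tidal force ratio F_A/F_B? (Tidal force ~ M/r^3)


Ratio = (M1/r1^3) / (M2/r2^3) = (49.77/2.47^3) / (66.05/9.25^3) = 39.5758

39.5758


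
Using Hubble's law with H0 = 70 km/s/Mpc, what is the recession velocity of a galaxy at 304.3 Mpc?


v = H0 * d = 70 * 304.3 = 21301.0

21301.0 km/s


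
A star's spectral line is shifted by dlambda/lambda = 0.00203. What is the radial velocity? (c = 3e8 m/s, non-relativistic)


v = (dlambda/lambda) * c = 0.00203 * 3e8 = 609000.0

609000.0 m/s


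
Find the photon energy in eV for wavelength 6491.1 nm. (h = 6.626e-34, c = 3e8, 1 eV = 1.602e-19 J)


E = hc/lambda = 6.626e-34 * 3e8 / 6.491e-06 = 3.062e-20 J = 0.1912 eV

0.1912 eV


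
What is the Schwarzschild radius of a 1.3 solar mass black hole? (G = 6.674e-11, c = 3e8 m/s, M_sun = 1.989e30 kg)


M = 1.3 * 1.989e30 kg = 2.5857e+30 kg. rs = 2GM/c^2 = 2 * 6.674e-11 * 2.5857e+30 / (3e8)^2 = 3834.8804

3834.8804 m


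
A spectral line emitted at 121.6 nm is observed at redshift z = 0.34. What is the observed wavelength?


lam_obs = lam_emit * (1 + z) = 121.6 * (1 + 0.34) = 162.944

162.944 nm


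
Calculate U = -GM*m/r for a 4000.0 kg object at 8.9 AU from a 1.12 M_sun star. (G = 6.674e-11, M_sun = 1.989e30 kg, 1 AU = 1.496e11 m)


M = 1.12 * 1.989e30 kg = 2.22768e+30 kg; r = 8.9 AU * 1.496e11 m/AU = 1.33144e+12 m. U = -GM*m/r = -(6.674e-11 * 2.22768e+30 * 4000.0) / 1.33144e+12 = -4.467e+11

-4.467e+11 J


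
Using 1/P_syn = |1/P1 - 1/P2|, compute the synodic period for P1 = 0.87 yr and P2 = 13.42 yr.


1/P_syn = |1/P1 - 1/P2| = |1/0.87 - 1/13.42| => P_syn = 0.9303

0.9303 years


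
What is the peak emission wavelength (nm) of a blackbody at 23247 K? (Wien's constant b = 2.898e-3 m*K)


lam_max = b / T = 2.898e-3 / 23247 = 1.247e-07 m = 124.6612 nm

124.6612 nm


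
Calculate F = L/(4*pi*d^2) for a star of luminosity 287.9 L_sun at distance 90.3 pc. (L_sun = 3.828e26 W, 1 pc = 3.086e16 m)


F = L / (4*pi*d^2) = 1.102e+29 / (4*pi*(2.787e+18)^2) = 1.129e-09

1.129e-09 W/m^2


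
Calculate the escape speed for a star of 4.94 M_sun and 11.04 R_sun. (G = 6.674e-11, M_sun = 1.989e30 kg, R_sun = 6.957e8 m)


M = 4.94 * 1.989e30 kg = 9.82566e+30 kg; R = 11.04 * 6.957e8 m = 7.680528e+09 m. v_esc = sqrt(2GM/R) = sqrt(2 * 6.674e-11 * 9.82566e+30 / 7.680528e+09) = 413231.5066

413231.5066 m/s


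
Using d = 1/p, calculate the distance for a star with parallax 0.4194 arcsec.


d = 1/p = 1/0.4194 = 2.3844

2.3844 pc


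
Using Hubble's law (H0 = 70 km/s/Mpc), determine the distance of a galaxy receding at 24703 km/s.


d = v / H0 = 24703 / 70 = 352.9

352.9 Mpc


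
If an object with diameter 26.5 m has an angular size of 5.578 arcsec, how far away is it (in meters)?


D = size / theta_rad, theta_rad = 5.578 * pi/(180*3600) = 2.704e-05, D = 979924.2319

979924.2319 m


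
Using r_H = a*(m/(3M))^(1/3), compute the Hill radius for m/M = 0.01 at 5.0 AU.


r_H = a * (m/3M)^(1/3) = 5.0 * (0.01/3)^(1/3) = 0.7469

0.7469 AU


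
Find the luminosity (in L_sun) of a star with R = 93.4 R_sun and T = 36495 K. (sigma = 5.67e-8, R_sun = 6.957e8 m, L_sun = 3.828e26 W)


R = 93.4 * 6.957e8 m = 6.497838e+10 m. L = 4*pi*R^2*sigma*T^4 = 4*pi*(6.497838e+10)^2 * 5.67e-8 * 36495^4 = 5.336593883e+33 W. L/L_sun = 5.336593883e+33 / 3.828e26 = 1.394e+07

1.394e+07 L_sun


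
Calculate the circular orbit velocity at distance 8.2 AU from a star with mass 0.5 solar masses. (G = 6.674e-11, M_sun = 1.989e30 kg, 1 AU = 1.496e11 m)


v = sqrt(GM/r) = sqrt(6.674e-11 * 9.945e+29 / 1.227e+12) = 7355.6791

7355.6791 m/s


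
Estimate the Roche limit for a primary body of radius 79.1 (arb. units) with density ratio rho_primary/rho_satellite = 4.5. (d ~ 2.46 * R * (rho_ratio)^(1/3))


d_Roche = 2.46 * 79.1 * 4.5^(1/3) = 321.2544

321.2544


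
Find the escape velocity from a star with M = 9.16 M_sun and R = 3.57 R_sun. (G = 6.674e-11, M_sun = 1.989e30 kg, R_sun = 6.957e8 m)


M = 9.16 * 1.989e30 kg = 1.821924e+31 kg; R = 3.57 * 6.957e8 m = 2.483649e+09 m. v_esc = sqrt(2GM/R) = sqrt(2 * 6.674e-11 * 1.821924e+31 / 2.483649e+09) = 989528.0684

989528.0684 m/s


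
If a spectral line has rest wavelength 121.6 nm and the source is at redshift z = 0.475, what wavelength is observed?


lam_obs = lam_emit * (1 + z) = 121.6 * (1 + 0.475) = 179.36

179.36 nm


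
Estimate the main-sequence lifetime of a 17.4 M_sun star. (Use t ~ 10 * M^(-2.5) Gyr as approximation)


t = 10 * M^(-2.5) = 10 * 17.4^(-2.5) = 0.0079

0.0079 Gyr


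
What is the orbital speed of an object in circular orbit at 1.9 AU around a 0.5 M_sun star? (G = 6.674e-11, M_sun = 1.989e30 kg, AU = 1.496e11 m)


v = sqrt(GM/r) = sqrt(6.674e-11 * 9.945e+29 / 2.842e+11) = 15281.0395

15281.0395 m/s


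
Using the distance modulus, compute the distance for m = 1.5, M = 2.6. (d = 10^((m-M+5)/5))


d = 10^((m - M + 5)/5) = 10^((1.5 - 2.6 + 5)/5) = 6.0256

6.0256 pc


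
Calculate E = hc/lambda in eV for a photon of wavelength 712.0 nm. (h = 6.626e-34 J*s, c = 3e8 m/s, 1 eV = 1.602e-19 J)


E = hc/lambda = 6.626e-34 * 3e8 / 7.120e-07 = 2.792e-19 J = 1.7427 eV

1.7427 eV


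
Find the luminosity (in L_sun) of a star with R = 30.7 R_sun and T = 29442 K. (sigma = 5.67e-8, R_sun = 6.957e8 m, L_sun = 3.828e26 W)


R = 30.7 * 6.957e8 m = 2.135799e+10 m. L = 4*pi*R^2*sigma*T^4 = 4*pi*(2.135799e+10)^2 * 5.67e-8 * 29442^4 = 2.442209487e+32 W. L/L_sun = 2.442209487e+32 / 3.828e26 = 637985.7595

637985.7595 L_sun


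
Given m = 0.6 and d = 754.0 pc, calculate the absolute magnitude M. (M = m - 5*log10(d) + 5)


M = m - 5*log10(d) + 5 = 0.6 - 5*log10(754.0) + 5 = -8.7869

-8.7869


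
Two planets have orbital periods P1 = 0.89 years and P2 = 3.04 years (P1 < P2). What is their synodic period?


1/P_syn = |1/P1 - 1/P2| = |1/0.89 - 1/3.04| => P_syn = 1.2584

1.2584 years


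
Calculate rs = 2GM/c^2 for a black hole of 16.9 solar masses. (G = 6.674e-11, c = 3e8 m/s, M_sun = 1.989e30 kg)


M = 16.9 * 1.989e30 kg = 3.36141e+31 kg. rs = 2GM/c^2 = 2 * 6.674e-11 * 3.36141e+31 / (3e8)^2 = 49853.4452

49853.4452 m


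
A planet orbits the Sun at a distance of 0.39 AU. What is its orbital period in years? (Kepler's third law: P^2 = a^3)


P = a^(3/2) = 0.39^1.5 = 0.2436

0.2436 years


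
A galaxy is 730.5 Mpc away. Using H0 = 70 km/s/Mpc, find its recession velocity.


v = H0 * d = 70 * 730.5 = 51135.0

51135.0 km/s


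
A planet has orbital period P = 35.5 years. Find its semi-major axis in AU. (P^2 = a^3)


a = P^(2/3) = 35.5^(2/3) = 10.8015

10.8015 AU


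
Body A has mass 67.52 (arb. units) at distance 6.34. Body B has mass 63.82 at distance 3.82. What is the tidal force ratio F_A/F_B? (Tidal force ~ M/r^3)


Ratio = (M1/r1^3) / (M2/r2^3) = (67.52/6.34^3) / (63.82/3.82^3) = 0.2314

0.2314


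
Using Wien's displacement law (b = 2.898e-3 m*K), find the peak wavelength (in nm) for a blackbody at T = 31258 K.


lam_max = b / T = 2.898e-3 / 31258 = 9.271e-08 m = 92.7123 nm

92.7123 nm


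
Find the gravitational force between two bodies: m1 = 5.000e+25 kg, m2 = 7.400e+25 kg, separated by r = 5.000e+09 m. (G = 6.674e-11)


F = G*m1*m2/r^2 = 6.674e-11 * 5.000e+25 * 7.400e+25 / (5.000e+09)^2 = 6.674e-11 * 3.700e+51 / 2.500e+19 = 9.878e+21

9.878e+21 N


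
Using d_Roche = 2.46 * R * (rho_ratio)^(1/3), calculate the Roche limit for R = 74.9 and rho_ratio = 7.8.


d_Roche = 2.46 * 74.9 * 7.8^(1/3) = 365.4111

365.4111


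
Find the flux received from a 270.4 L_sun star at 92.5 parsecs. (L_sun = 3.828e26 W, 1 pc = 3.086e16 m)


F = L / (4*pi*d^2) = 1.035e+29 / (4*pi*(2.855e+18)^2) = 1.011e-09

1.011e-09 W/m^2


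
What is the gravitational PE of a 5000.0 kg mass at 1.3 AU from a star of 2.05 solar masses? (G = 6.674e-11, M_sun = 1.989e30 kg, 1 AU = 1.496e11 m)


M = 2.05 * 1.989e30 kg = 4.07745e+30 kg; r = 1.3 AU * 1.496e11 m/AU = 1.9448e+11 m. U = -GM*m/r = -(6.674e-11 * 4.07745e+30 * 5000.0) / 1.9448e+11 = -6.996e+12

-6.996e+12 J


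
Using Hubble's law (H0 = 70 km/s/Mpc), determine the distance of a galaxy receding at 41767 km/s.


d = v / H0 = 41767 / 70 = 596.6714

596.6714 Mpc


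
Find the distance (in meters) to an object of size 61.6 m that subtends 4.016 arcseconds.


D = size / theta_rad, theta_rad = 4.016 * pi/(180*3600) = 1.947e-05, D = 3.164e+06

3.164e+06 m


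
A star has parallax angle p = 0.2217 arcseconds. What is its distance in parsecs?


d = 1/p = 1/0.2217 = 4.5106

4.5106 pc


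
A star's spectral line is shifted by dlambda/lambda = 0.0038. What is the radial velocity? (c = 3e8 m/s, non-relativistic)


v = (dlambda/lambda) * c = 0.0038 * 3e8 = 1.140e+06

1.140e+06 m/s


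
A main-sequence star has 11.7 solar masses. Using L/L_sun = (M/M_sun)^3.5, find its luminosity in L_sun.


L/L_sun = (M/M_sun)^3.5 = 11.7^3.5 = 5478.3593

5478.3593 L_sun


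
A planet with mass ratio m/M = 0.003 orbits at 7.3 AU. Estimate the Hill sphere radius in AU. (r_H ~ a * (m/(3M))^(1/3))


r_H = a * (m/3M)^(1/3) = 7.3 * (0.003/3)^(1/3) = 0.73

0.73 AU


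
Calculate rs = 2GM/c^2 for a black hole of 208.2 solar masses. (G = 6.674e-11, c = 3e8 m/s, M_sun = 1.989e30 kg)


M = 208.2 * 1.989e30 kg = 4.141098e+32 kg. rs = 2GM/c^2 = 2 * 6.674e-11 * 4.141098e+32 / (3e8)^2 = 614170.8456

614170.8456 m


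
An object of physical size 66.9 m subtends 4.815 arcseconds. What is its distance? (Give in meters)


D = size / theta_rad, theta_rad = 4.815 * pi/(180*3600) = 2.334e-05, D = 2.866e+06

2.866e+06 m


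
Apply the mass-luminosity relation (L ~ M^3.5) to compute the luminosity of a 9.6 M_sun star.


L/L_sun = (M/M_sun)^3.5 = 9.6^3.5 = 2741.2542

2741.2542 L_sun


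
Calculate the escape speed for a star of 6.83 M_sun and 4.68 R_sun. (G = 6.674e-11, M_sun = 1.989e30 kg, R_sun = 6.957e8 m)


M = 6.83 * 1.989e30 kg = 1.358487e+31 kg; R = 4.68 * 6.957e8 m = 3.255876e+09 m. v_esc = sqrt(2GM/R) = sqrt(2 * 6.674e-11 * 1.358487e+31 / 3.255876e+09) = 746280.1913

746280.1913 m/s


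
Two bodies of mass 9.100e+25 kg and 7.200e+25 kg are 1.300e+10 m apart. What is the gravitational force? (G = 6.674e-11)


F = G*m1*m2/r^2 = 6.674e-11 * 9.100e+25 * 7.200e+25 / (1.300e+10)^2 = 6.674e-11 * 6.552e+51 / 1.690e+20 = 2.587e+21

2.587e+21 N


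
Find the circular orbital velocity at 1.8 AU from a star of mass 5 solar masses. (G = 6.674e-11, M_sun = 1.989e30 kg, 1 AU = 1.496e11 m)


v = sqrt(GM/r) = sqrt(6.674e-11 * 9.945e+30 / 2.693e+11) = 49647.0497

49647.0497 m/s


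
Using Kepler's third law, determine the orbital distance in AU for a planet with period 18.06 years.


a = P^(2/3) = 18.06^(2/3) = 6.8835

6.8835 AU


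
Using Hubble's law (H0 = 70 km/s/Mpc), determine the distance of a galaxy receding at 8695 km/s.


d = v / H0 = 8695 / 70 = 124.2143

124.2143 Mpc


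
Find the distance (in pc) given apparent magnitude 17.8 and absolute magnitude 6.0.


d = 10^((m - M + 5)/5) = 10^((17.8 - 6.0 + 5)/5) = 2290.8677

2290.8677 pc


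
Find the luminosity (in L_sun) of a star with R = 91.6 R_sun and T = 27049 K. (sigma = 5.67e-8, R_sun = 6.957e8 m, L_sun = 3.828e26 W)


R = 91.6 * 6.957e8 m = 6.372612e+10 m. L = 4*pi*R^2*sigma*T^4 = 4*pi*(6.372612e+10)^2 * 5.67e-8 * 27049^4 = 1.548933357e+33 W. L/L_sun = 1.548933357e+33 / 3.828e26 = 4.046e+06

4.046e+06 L_sun


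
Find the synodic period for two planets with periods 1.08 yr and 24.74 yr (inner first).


1/P_syn = |1/P1 - 1/P2| = |1/1.08 - 1/24.74| => P_syn = 1.1293

1.1293 years


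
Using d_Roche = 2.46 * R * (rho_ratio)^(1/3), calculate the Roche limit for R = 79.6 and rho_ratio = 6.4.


d_Roche = 2.46 * 79.6 * 6.4^(1/3) = 363.5589

363.5589


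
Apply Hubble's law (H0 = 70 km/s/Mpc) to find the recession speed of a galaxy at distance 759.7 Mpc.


v = H0 * d = 70 * 759.7 = 53179.0

53179.0 km/s


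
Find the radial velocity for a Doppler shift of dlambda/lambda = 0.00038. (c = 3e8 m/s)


v = (dlambda/lambda) * c = 0.00038 * 3e8 = 114000.0

114000.0 m/s


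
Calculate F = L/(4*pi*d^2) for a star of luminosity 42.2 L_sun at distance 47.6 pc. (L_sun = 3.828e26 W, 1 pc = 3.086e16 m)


F = L / (4*pi*d^2) = 1.615e+28 / (4*pi*(1.469e+18)^2) = 5.958e-10

5.958e-10 W/m^2


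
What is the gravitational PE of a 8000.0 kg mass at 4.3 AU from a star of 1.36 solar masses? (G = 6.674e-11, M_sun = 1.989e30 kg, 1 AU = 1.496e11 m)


M = 1.36 * 1.989e30 kg = 2.70504e+30 kg; r = 4.3 AU * 1.496e11 m/AU = 6.4328e+11 m. U = -GM*m/r = -(6.674e-11 * 2.70504e+30 * 8000.0) / 6.4328e+11 = -2.245e+12

-2.245e+12 J


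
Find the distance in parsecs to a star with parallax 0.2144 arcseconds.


d = 1/p = 1/0.2144 = 4.6642

4.6642 pc


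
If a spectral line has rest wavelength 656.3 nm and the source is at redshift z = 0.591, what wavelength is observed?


lam_obs = lam_emit * (1 + z) = 656.3 * (1 + 0.591) = 1044.1733

1044.1733 nm


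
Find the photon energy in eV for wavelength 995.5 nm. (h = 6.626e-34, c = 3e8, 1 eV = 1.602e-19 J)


E = hc/lambda = 6.626e-34 * 3e8 / 9.955e-07 = 1.997e-19 J = 1.2464 eV

1.2464 eV


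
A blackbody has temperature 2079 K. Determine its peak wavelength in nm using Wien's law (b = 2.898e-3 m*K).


lam_max = b / T = 2.898e-3 / 2079 = 1.394e-06 m = 1393.9394 nm

1393.9394 nm


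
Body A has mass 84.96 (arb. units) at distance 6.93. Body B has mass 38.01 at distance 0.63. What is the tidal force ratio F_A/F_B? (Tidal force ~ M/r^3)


Ratio = (M1/r1^3) / (M2/r2^3) = (84.96/6.93^3) / (38.01/0.63^3) = 0.0017

0.0017


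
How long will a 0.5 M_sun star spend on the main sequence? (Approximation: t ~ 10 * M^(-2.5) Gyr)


t = 10 * M^(-2.5) = 10 * 0.5^(-2.5) = 56.5685

56.5685 Gyr


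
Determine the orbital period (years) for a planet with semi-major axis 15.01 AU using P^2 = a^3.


P = a^(3/2) = 15.01^1.5 = 58.1529

58.1529 years


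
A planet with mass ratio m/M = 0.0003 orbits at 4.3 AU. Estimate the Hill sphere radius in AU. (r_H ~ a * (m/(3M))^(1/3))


r_H = a * (m/3M)^(1/3) = 4.3 * (0.0003/3)^(1/3) = 0.1996

0.1996 AU


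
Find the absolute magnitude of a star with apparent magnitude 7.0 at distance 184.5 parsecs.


M = m - 5*log10(d) + 5 = 7.0 - 5*log10(184.5) + 5 = 0.67

0.67


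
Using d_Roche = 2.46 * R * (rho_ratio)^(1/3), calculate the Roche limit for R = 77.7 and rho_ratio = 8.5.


d_Roche = 2.46 * 77.7 * 8.5^(1/3) = 390.0879

390.0879


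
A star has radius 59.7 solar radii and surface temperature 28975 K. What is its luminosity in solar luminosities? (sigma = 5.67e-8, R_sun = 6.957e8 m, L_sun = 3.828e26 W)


R = 59.7 * 6.957e8 m = 4.153329e+10 m. L = 4*pi*R^2*sigma*T^4 = 4*pi*(4.153329e+10)^2 * 5.67e-8 * 28975^4 = 8.663220541e+32 W. L/L_sun = 8.663220541e+32 / 3.828e26 = 2.263e+06

2.263e+06 L_sun


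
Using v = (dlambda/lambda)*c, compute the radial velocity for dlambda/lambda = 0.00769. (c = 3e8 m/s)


v = (dlambda/lambda) * c = 0.00769 * 3e8 = 2.307e+06

2.307e+06 m/s


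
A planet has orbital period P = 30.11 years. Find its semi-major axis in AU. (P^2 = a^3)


a = P^(2/3) = 30.11^(2/3) = 9.6785

9.6785 AU


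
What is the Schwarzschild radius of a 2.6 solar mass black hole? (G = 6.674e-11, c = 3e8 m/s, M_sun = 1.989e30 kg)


M = 2.6 * 1.989e30 kg = 5.1714e+30 kg. rs = 2GM/c^2 = 2 * 6.674e-11 * 5.1714e+30 / (3e8)^2 = 7669.7608

7669.7608 m


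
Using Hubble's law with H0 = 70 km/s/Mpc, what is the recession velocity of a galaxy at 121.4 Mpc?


v = H0 * d = 70 * 121.4 = 8498.0

8498.0 km/s


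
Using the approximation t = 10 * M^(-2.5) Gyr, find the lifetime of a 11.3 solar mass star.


t = 10 * M^(-2.5) = 10 * 11.3^(-2.5) = 0.0233

0.0233 Gyr


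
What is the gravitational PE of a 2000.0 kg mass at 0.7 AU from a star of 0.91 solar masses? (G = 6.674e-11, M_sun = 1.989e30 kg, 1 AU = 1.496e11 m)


M = 0.91 * 1.989e30 kg = 1.80999e+30 kg; r = 0.7 AU * 1.496e11 m/AU = 1.0472e+11 m. U = -GM*m/r = -(6.674e-11 * 1.80999e+30 * 2000.0) / 1.0472e+11 = -2.307e+12

-2.307e+12 J


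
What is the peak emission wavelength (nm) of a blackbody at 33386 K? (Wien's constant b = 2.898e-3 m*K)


lam_max = b / T = 2.898e-3 / 33386 = 8.680e-08 m = 86.8029 nm

86.8029 nm


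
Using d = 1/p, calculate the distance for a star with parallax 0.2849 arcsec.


d = 1/p = 1/0.2849 = 3.51

3.51 pc


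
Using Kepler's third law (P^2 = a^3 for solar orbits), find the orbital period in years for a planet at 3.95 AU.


P = a^(3/2) = 3.95^1.5 = 7.8505

7.8505 years


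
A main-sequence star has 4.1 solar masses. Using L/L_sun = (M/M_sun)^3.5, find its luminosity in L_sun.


L/L_sun = (M/M_sun)^3.5 = 4.1^3.5 = 139.5544

139.5544 L_sun


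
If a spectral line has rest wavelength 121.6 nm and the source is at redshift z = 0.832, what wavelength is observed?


lam_obs = lam_emit * (1 + z) = 121.6 * (1 + 0.832) = 222.7712

222.7712 nm


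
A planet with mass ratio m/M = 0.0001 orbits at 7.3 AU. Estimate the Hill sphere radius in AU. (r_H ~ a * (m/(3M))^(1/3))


r_H = a * (m/3M)^(1/3) = 7.3 * (0.0001/3)^(1/3) = 0.2349

0.2349 AU


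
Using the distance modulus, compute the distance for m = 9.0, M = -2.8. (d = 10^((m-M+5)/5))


d = 10^((m - M + 5)/5) = 10^((9.0 - -2.8 + 5)/5) = 2290.8677

2290.8677 pc


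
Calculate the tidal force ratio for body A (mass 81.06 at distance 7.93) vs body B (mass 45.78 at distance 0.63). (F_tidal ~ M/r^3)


Ratio = (M1/r1^3) / (M2/r2^3) = (81.06/7.93^3) / (45.78/0.63^3) = 8.878e-04

8.878e-04


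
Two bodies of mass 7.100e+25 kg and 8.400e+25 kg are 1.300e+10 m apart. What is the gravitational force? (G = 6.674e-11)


F = G*m1*m2/r^2 = 6.674e-11 * 7.100e+25 * 8.400e+25 / (1.300e+10)^2 = 6.674e-11 * 5.964e+51 / 1.690e+20 = 2.355e+21

2.355e+21 N


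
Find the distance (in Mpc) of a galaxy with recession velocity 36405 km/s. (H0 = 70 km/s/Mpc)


d = v / H0 = 36405 / 70 = 520.0714

520.0714 Mpc


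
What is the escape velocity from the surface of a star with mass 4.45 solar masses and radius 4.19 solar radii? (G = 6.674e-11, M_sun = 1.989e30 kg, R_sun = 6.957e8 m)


M = 4.45 * 1.989e30 kg = 8.85105e+30 kg; R = 4.19 * 6.957e8 m = 2.914983e+09 m. v_esc = sqrt(2GM/R) = sqrt(2 * 6.674e-11 * 8.85105e+30 / 2.914983e+09) = 636630.5611

636630.5611 m/s


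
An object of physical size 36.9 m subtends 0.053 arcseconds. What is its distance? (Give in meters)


D = size / theta_rad, theta_rad = 0.053 * pi/(180*3600) = 2.570e-07, D = 1.436e+08

1.436e+08 m


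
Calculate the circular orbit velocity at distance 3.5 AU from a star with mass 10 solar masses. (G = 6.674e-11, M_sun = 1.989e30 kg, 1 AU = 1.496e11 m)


v = sqrt(GM/r) = sqrt(6.674e-11 * 1.989e+31 / 5.236e+11) = 50351.2984

50351.2984 m/s


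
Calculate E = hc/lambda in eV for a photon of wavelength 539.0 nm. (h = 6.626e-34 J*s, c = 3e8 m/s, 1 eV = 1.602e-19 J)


E = hc/lambda = 6.626e-34 * 3e8 / 5.390e-07 = 3.688e-19 J = 2.3021 eV

2.3021 eV


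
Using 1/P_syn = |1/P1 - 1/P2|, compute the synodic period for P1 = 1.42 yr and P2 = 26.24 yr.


1/P_syn = |1/P1 - 1/P2| = |1/1.42 - 1/26.24| => P_syn = 1.5012

1.5012 years


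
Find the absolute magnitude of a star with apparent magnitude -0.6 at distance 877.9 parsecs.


M = m - 5*log10(d) + 5 = -0.6 - 5*log10(877.9) + 5 = -10.3172

-10.3172


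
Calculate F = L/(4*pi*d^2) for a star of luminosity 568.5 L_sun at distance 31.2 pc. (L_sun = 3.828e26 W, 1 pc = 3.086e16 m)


F = L / (4*pi*d^2) = 2.176e+29 / (4*pi*(9.628e+17)^2) = 1.868e-08

1.868e-08 W/m^2


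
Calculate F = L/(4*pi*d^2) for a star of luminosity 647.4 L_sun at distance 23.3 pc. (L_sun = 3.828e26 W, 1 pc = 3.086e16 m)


F = L / (4*pi*d^2) = 2.478e+29 / (4*pi*(7.190e+17)^2) = 3.814e-08

3.814e-08 W/m^2


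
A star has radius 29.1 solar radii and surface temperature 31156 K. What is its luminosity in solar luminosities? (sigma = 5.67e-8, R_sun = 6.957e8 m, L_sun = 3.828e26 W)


R = 29.1 * 6.957e8 m = 2.024487e+10 m. L = 4*pi*R^2*sigma*T^4 = 4*pi*(2.024487e+10)^2 * 5.67e-8 * 31156^4 = 2.751627798e+32 W. L/L_sun = 2.751627798e+32 / 3.828e26 = 718816.0393

718816.0393 L_sun


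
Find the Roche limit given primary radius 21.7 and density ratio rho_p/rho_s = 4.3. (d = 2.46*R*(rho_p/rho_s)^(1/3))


d_Roche = 2.46 * 21.7 * 4.3^(1/3) = 86.8062

86.8062


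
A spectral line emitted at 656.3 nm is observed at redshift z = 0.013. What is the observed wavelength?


lam_obs = lam_emit * (1 + z) = 656.3 * (1 + 0.013) = 664.8319

664.8319 nm


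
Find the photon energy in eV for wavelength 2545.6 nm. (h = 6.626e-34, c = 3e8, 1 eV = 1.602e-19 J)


E = hc/lambda = 6.626e-34 * 3e8 / 2.546e-06 = 7.809e-20 J = 0.4874 eV

0.4874 eV


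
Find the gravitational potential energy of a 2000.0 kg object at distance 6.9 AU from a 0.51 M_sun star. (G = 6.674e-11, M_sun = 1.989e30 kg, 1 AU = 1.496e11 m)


M = 0.51 * 1.989e30 kg = 1.01439e+30 kg; r = 6.9 AU * 1.496e11 m/AU = 1.03224e+12 m. U = -GM*m/r = -(6.674e-11 * 1.01439e+30 * 2000.0) / 1.03224e+12 = -1.312e+11

-1.312e+11 J


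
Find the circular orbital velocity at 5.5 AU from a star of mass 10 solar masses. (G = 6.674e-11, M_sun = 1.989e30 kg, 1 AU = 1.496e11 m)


v = sqrt(GM/r) = sqrt(6.674e-11 * 1.989e+31 / 8.228e+11) = 40166.4409

40166.4409 m/s


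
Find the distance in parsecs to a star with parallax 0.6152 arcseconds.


d = 1/p = 1/0.6152 = 1.6255

1.6255 pc


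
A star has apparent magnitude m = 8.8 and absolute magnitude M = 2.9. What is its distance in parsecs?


d = 10^((m - M + 5)/5) = 10^((8.8 - 2.9 + 5)/5) = 151.3561

151.3561 pc


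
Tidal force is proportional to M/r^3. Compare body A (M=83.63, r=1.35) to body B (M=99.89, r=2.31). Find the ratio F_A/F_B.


Ratio = (M1/r1^3) / (M2/r2^3) = (83.63/1.35^3) / (99.89/2.31^3) = 4.1944

4.1944


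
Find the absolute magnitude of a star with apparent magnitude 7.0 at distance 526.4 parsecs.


M = m - 5*log10(d) + 5 = 7.0 - 5*log10(526.4) + 5 = -1.6066

-1.6066


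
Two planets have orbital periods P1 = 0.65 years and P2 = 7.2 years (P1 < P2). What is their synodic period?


1/P_syn = |1/P1 - 1/P2| = |1/0.65 - 1/7.2| => P_syn = 0.7145

0.7145 years


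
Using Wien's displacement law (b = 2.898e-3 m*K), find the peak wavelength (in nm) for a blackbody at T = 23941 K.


lam_max = b / T = 2.898e-3 / 23941 = 1.210e-07 m = 121.0476 nm

121.0476 nm


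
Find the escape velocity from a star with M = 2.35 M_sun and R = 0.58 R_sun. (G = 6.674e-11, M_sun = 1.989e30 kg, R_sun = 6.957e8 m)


M = 2.35 * 1.989e30 kg = 4.67415e+30 kg; R = 0.58 * 6.957e8 m = 4.03506e+08 m. v_esc = sqrt(2GM/R) = sqrt(2 * 6.674e-11 * 4.67415e+30 / 4.03506e+08) = 1.243e+06

1.243e+06 m/s


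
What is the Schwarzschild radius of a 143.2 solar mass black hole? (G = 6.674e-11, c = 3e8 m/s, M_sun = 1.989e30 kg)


M = 143.2 * 1.989e30 kg = 2.848248e+32 kg. rs = 2GM/c^2 = 2 * 6.674e-11 * 2.848248e+32 / (3e8)^2 = 422426.8256

422426.8256 m


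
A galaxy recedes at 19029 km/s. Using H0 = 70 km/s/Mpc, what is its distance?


d = v / H0 = 19029 / 70 = 271.8429

271.8429 Mpc


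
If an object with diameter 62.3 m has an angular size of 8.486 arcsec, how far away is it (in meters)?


D = size / theta_rad, theta_rad = 8.486 * pi/(180*3600) = 4.114e-05, D = 1.514e+06

1.514e+06 m


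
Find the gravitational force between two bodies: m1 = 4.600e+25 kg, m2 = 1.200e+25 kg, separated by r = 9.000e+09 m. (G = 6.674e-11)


F = G*m1*m2/r^2 = 6.674e-11 * 4.600e+25 * 1.200e+25 / (9.000e+09)^2 = 6.674e-11 * 5.520e+50 / 8.100e+19 = 4.548e+20

4.548e+20 N


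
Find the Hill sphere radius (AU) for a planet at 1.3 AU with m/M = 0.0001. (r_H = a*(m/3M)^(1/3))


r_H = a * (m/3M)^(1/3) = 1.3 * (0.0001/3)^(1/3) = 0.0418

0.0418 AU


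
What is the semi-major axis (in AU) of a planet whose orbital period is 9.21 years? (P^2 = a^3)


a = P^(2/3) = 9.21^(2/3) = 4.3938

4.3938 AU


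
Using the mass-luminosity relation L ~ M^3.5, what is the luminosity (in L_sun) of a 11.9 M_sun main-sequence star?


L/L_sun = (M/M_sun)^3.5 = 11.9^3.5 = 5813.188

5813.188 L_sun


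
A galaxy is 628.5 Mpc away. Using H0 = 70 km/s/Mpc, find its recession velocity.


v = H0 * d = 70 * 628.5 = 43995.0

43995.0 km/s


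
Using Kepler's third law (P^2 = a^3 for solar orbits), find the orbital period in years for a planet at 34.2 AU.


P = a^(3/2) = 34.2^1.5 = 200.0042

200.0042 years


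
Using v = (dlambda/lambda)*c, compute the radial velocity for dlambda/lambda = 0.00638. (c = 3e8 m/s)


v = (dlambda/lambda) * c = 0.00638 * 3e8 = 1.914e+06

1.914e+06 m/s


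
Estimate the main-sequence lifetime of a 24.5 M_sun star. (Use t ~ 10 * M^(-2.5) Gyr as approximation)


t = 10 * M^(-2.5) = 10 * 24.5^(-2.5) = 0.0034

0.0034 Gyr


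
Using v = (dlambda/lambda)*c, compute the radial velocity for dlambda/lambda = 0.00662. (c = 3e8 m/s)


v = (dlambda/lambda) * c = 0.00662 * 3e8 = 1.986e+06

1.986e+06 m/s


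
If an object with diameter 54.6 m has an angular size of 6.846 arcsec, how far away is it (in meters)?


D = size / theta_rad, theta_rad = 6.846 * pi/(180*3600) = 3.319e-05, D = 1.645e+06

1.645e+06 m


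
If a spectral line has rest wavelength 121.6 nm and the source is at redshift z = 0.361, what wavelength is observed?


lam_obs = lam_emit * (1 + z) = 121.6 * (1 + 0.361) = 165.4976

165.4976 nm


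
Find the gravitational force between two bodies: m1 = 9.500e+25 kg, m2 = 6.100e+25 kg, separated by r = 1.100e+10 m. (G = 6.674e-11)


F = G*m1*m2/r^2 = 6.674e-11 * 9.500e+25 * 6.100e+25 / (1.100e+10)^2 = 6.674e-11 * 5.795e+51 / 1.210e+20 = 3.196e+21

3.196e+21 N


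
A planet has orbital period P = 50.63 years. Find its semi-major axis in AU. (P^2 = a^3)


a = P^(2/3) = 50.63^(2/3) = 13.6859

13.6859 AU
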